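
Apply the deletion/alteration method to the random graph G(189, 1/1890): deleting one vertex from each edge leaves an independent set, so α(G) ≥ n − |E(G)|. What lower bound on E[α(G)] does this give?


E[|E(G)|] = C(189, 2)·p = 17766 · (1/1890) = 47/5.
E[α(G)] ≥ n − E[|E(G)|] = 189 − 47/5 = 898/5.
Numerically: ≈ 179.60000.
(This is only a lower bound; the true E[α(G)] may be larger.)

E[α(G)] ≥ 898/5 ≈ 179.60000.


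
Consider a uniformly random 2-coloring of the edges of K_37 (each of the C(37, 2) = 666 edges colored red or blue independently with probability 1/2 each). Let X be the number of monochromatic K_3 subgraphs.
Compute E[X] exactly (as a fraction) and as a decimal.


Let X = Σ_S X_S over the C(37, 3) = 7770 subsets S of size 3, where X_S = 1 if the K_3 on S is monochromatic.
For a fixed S, the K_3 on S has C(3, 2) = 3 edges. P[all 3 edges red] = (1/2)^3, and likewise for blue, so P[monochromatic] = 2·(1/2)^3 = 2^{1 − 3} = 1/4.
By linearity: E[X] = C(37, 3) · 2^{1 − 3} = 7770 · 1/4 = 3885/2.
Numerically: E[X] ≈ 1942.50000.

E[X] = C(37,3)·2^(1−C(3,2)) = 3885/2 ≈ 1942.50000.


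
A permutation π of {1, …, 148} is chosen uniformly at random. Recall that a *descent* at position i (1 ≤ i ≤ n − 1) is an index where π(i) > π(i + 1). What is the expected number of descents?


Write X = Σ X_I over i = 1, …, 147, with X_I the indicator of one descent.
There are 147 indicators.
For each fixed i, the pair (π(i), π(i+1)) is a uniformly random ordered pair of distinct values from {1, …, 148}; by symmetry P[π(i) > π(i+1)] = 1/2.
By linearity: E[X] = 147 · (1/2) = (148 − 1) · (1/2) = 147/2 ≈ 73.500.

E[X] = 147/2 = 73.500.


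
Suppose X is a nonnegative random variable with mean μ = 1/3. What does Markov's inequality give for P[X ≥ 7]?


μ = E[X] = 1/3, a = 7.
Markov: P[X ≥ 7] ≤ μ/a = (1/3)/7 = 1/21.
Numerically: ≈ 0.048.
(Since a = 7 > μ = 0.333, the bound 1/21 is < 1 and informative.)

P[X ≥ 7] ≤ 1/21 ≈ 0.048.


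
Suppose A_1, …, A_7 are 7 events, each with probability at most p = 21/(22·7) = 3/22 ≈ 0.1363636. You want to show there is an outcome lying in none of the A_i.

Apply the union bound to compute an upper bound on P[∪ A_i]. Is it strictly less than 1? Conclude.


Union bound: P[∪_{i=1}^{7} A_i] ≤ Σ_i P[A_i] ≤ 7·p = 7·(3/22) = 21/22.
Numerically: 21/22 ≈ 0.9545455.
Is 21/22 < 1? YES.
Since P[∪ A_i] ≤ 21/22 < 1, the complement has P[∩ A_i^c] ≥ 1 − 21/22 = 1/22 > 0, so some outcome avoids every A_i.

7·p = 21/22 ≈ 0.9545455; existence CERTIFIED by the union bound.


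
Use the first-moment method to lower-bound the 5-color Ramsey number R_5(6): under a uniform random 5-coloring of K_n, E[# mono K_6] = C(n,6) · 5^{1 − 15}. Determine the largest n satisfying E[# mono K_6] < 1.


We need C(n, 6) · 5^{1 − 15} < 1, i.e. C(n, 6) < 5^{15 − 1} = 6103515625.
Check values of n near the boundary:
  n = 127: C(127, 6) = 5169379425; 5169379425 < 6103515625? YES
  n = 128: C(128, 6) = 5423611200; 5423611200 < 6103515625? YES
  n = 129: C(129, 6) = 5688177600; 5688177600 < 6103515625? YES
  n = 130: C(130, 6) = 5963412000; 5963412000 < 6103515625? YES
  n = 131: C(131, 6) = 6249655776; 6249655776 < 6103515625? NO
The largest n with C(n, 6) < 6103515625 is n = 130 (where E[X] = 47707296/48828125 ≈ 0.977). Hence R_5(6) > 130, i.e. R_5(6) ≥ 131.

Largest n = 130; hence R_5(6) > 130.


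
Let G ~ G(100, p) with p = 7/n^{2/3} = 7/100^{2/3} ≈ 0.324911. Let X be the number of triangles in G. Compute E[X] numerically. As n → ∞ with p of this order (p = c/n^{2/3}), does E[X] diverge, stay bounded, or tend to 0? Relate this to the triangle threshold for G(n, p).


Number of potential triangles: C(100, 3) = 161700.
Each occurs with probability p³ ≈ (0.324911)³ ≈ 3.43000000e-02.
By linearity: E[X] = C(100, 3)·p³ ≈ 161700 · 3.43000000e-02 ≈ 5546.310000.
Since α = 2/3 < 1, p = c/n^{2/3} ≫ 1/n is above the triangle threshold p ~ 1/n. Asymptotically E[X] ~ (c³/6)·n^{3(1−α)} = (7³/6)·n^{1} → ∞; triangles are abundant w.h.p.

E[X] ≈ 5546.310000; in regime p = Θ(1/n^{2/3}) E[X] diverges (above the triangle threshold p ~ 1/n).


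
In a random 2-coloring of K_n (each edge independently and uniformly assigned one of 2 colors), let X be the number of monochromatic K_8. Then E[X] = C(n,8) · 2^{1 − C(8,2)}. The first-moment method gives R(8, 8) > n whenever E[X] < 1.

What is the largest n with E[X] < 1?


We need C(n, 8) · 2^{1 − 28} < 1, i.e. C(n, 8) < 2^{28 − 1} = 134217728.
Check values of n near the boundary:
  n = 41: C(41, 8) = 95548245; 95548245 < 134217728? YES
  n = 42: C(42, 8) = 118030185; 118030185 < 134217728? YES
  n = 43: C(43, 8) = 145008513; 145008513 < 134217728? NO
  n = 44: C(44, 8) = 177232627; 177232627 < 134217728? NO
  n = 45: C(45, 8) = 215553195; 215553195 < 134217728? NO
The largest n with C(n, 8) < 134217728 is n = 42 (where E[X] = 118030185/134217728 ≈ 0.879393). Hence R(8, 8) > 42, i.e. R(8, 8) ≥ 43.

Largest n = 42; hence R(8, 8) > 42.


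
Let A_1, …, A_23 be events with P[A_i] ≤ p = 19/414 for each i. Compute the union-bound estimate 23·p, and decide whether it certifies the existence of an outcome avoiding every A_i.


Union bound: P[∪_{i=1}^{23} A_i] ≤ Σ_i P[A_i] ≤ 23·p = 23·(19/414) = 19/18.
Numerically: 19/18 ≈ 1.0555556.
Is 19/18 < 1? NO.
Since the bound 19/18 is ≥ 1, the union bound is uninformative here; it does NOT by itself certify existence.

23·p = 19/18 ≈ 1.0555556; existence NOT certified by the union bound.


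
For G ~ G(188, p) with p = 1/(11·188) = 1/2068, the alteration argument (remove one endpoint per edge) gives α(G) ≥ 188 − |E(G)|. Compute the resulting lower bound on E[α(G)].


E[|E(G)|] = C(188, 2)·p = 17578 · (1/2068) = 17/2.
E[α(G)] ≥ n − E[|E(G)|] = 188 − 17/2 = 359/2.
Numerically: ≈ 179.500000.
(This is only a lower bound; the true E[α(G)] may be larger.)

E[α(G)] ≥ 359/2 ≈ 179.500000.


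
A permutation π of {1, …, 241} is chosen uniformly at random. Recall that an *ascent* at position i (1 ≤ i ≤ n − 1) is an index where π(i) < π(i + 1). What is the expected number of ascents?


Write X = Σ X_I over i = 1, …, 240, with X_I the indicator of one ascent.
There are 240 indicators.
For each fixed i, the pair (π(i), π(i+1)) is a uniformly random ordered pair of distinct values from {1, …, 241}; by symmetry P[π(i) < π(i+1)] = 1/2.
By linearity: E[X] = 240 · (1/2) = (241 − 1) · (1/2) = 120 ≈ 120.0000.

E[X] = 120 = 120.0000.


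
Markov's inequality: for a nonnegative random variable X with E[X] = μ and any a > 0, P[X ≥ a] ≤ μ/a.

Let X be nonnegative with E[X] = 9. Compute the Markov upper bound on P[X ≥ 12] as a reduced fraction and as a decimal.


μ = E[X] = 9, a = 12.
Markov: P[X ≥ 12] ≤ μ/a = (9)/12 = 3/4.
Numerically: ≈ 0.7500.
(Since a = 12 > μ = 9.0000, the bound 3/4 is < 1 and informative.)

P[X ≥ 12] ≤ 3/4 ≈ 0.7500.


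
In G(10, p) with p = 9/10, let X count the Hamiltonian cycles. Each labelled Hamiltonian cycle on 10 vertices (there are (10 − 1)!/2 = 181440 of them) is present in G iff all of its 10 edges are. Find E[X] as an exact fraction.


K_10 has (10 − 1)!/2 = 181440 labelled Hamiltonian cycles.
For each such Hamiltonian cycle H, let X_H = 1 if all 10 edges of H are present in G. Then P[X_H = 1] = p^{10} = (9/10)^{10} = 3486784401/10000000000.
By linearity of expectation: E[X] = Σ_H E[X_H] = 181440 · p^{10} = 181440 · 3486784401/10000000000 = 1977006755367/31250000.
Numerically: E[X] ≈ 63264.2.

E[X] = 181440 · (9/10)^{10} = 1977006755367/31250000 ≈ 63264.2.


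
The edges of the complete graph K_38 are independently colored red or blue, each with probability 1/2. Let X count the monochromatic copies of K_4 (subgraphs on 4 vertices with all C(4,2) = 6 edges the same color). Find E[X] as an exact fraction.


Let X = Σ_S X_S over the C(38, 4) = 73815 subsets S of size 4, where X_S = 1 if the K_4 on S is monochromatic.
For a fixed S, the K_4 on S has C(4, 2) = 6 edges. P[all 6 edges red] = (1/2)^6, and likewise for blue, so P[monochromatic] = 2·(1/2)^6 = 2^{1 − 6} = 1/32.
By linearity of expectation: E[X] = C(38, 4) · 2^{1 − 6} = 73815 · 1/32 = 73815/32.
Numerically: E[X] ≈ 2306.718750.

E[X] = C(38,4)·2^(1−C(4,2)) = 73815/32 ≈ 2306.718750.


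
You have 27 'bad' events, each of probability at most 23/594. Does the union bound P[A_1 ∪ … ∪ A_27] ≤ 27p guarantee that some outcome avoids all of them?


Union bound: P[∪_{i=1}^{27} A_i] ≤ Σ_i P[A_i] ≤ 27·p = 27·(23/594) = 23/22.
Numerically: 23/22 ≈ 1.0455.
Is 23/22 < 1? NO.
Since the bound 23/22 is ≥ 1, the union bound is uninformative here; it does NOT by itself certify existence.

27·p = 23/22 ≈ 1.0455; existence NOT certified by the union bound.


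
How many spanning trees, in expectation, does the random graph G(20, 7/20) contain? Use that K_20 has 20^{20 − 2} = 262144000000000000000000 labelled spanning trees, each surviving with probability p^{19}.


K_20 has 20^{20 − 2} = 262144000000000000000000 labelled spanning trees.
For each such spanning tree H, let X_H = 1 if all 19 edges of H are present in G. Then P[X_H = 1] = p^{19} = (7/20)^{19} = 11398895185373143/5242880000000000000000000.
Summing the indicators: E[X] = Σ_H E[X_H] = 262144000000000000000000 · p^{19} = 262144000000000000000000 · 11398895185373143/5242880000000000000000000 = 11398895185373143/20.
Numerically: E[X] ≈ 5.699e+14.

E[X] = 262144000000000000000000 · (7/20)^{19} = 11398895185373143/20 ≈ 5.699e+14.


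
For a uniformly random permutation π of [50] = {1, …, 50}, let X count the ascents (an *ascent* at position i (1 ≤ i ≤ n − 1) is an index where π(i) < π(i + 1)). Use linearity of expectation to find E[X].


Write X = Σ X_I over i = 1, …, 49, with X_I the indicator of one ascent.
There are 49 indicators.
For each fixed i, the pair (π(i), π(i+1)) is a uniformly random ordered pair of distinct values from {1, …, 50}; by symmetry P[π(i) < π(i+1)] = 1/2.
By linearity: E[X] = 49 · (1/2) = (50 − 1) · (1/2) = 49/2 ≈ 24.5000.

E[X] = 49/2 = 24.5000.


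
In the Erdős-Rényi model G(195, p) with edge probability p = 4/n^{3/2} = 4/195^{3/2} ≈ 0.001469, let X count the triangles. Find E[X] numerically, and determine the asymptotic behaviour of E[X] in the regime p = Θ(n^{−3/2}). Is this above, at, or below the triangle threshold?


Number of potential triangles: C(195, 3) = 1216865.
Each occurs with probability p³ ≈ (0.001469)³ ≈ 3.169744e-09.
By linearity: E[X] = C(195, 3)·p³ ≈ 1216865 · 3.169744e-09 ≈ 0.0039.
Since α = 3/2 > 1, p = c/n^{3/2} = o(1/n) is below the triangle threshold p ~ 1/n. Asymptotically E[X] ~ (c³/6)·n^{3(1−α)} = (4³/6)·n^{-1.5} → 0, so by Markov's inequality G has no triangles w.h.p.

E[X] ≈ 0.0039; in regime p = Θ(1/n^{3/2}) E[X] tends to 0 (below the triangle threshold p ~ 1/n).


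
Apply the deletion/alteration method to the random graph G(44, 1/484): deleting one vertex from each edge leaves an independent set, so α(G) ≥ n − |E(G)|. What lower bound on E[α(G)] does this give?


E[|E(G)|] = C(44, 2)·p = 946 · (1/484) = 43/22.
E[α(G)] ≥ n − E[|E(G)|] = 44 − 43/22 = 925/22.
Numerically: ≈ 42.04545.
(This is only a lower bound; the true E[α(G)] may be larger.)

E[α(G)] ≥ 925/22 ≈ 42.04545.


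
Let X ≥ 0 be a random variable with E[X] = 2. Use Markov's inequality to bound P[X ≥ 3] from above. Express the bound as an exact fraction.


μ = E[X] = 2, a = 3.
Markov: P[X ≥ 3] ≤ μ/a = (2)/3 = 2/3.
Numerically: ≈ 0.666667.
(Since a = 3 > μ = 2.000000, the bound 2/3 is < 1 and informative.)

P[X ≥ 3] ≤ 2/3 ≈ 0.666667.


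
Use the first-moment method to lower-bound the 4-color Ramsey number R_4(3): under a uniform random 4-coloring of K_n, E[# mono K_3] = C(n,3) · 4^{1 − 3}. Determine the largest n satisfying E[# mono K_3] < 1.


We need C(n, 3) · 4^{1 − 3} < 1, i.e. C(n, 3) < 4^{3 − 1} = 16.
Check values of n near the boundary:
  n = 3: C(3, 3) = 1; 1 < 16? YES
  n = 4: C(4, 3) = 4; 4 < 16? YES
  n = 5: C(5, 3) = 10; 10 < 16? YES
  n = 6: C(6, 3) = 20; 20 < 16? NO
  n = 7: C(7, 3) = 35; 35 < 16? NO
The largest n with C(n, 3) < 16 is n = 5 (where E[X] = 5/8 ≈ 0.6250000). Hence R_4(3) > 5, i.e. R_4(3) ≥ 6.

Largest n = 5; hence R_4(3) > 5.


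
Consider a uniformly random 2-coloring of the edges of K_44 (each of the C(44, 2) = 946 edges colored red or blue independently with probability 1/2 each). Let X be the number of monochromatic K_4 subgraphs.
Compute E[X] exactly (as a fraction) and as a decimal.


Let X = Σ_S X_S over the C(44, 4) = 135751 subsets S of size 4, where X_S = 1 if the K_4 on S is monochromatic.
For a fixed S, the K_4 on S has C(4, 2) = 6 edges. P[all 6 edges red] = (1/2)^6, and likewise for blue, so P[monochromatic] = 2·(1/2)^6 = 2^{1 − 6} = 1/32.
By linearity: E[X] = C(44, 4) · 2^{1 − 6} = 135751 · 1/32 = 135751/32.
Numerically: E[X] ≈ 4242.219.

E[X] = C(44,4)·2^(1−C(4,2)) = 135751/32 ≈ 4242.219.


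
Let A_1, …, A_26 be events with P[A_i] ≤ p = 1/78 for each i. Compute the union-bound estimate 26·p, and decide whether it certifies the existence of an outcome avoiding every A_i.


Union bound: P[∪_{i=1}^{26} A_i] ≤ Σ_i P[A_i] ≤ 26·p = 26·(1/78) = 1/3.
Numerically: 1/3 ≈ 0.3333.
Is 1/3 < 1? YES.
Since P[∪ A_i] ≤ 1/3 < 1, the complement has P[∩ A_i^c] ≥ 1 − 1/3 = 2/3 > 0, so some outcome avoids every A_i.

26·p = 1/3 ≈ 0.3333; existence CERTIFIED by the union bound.


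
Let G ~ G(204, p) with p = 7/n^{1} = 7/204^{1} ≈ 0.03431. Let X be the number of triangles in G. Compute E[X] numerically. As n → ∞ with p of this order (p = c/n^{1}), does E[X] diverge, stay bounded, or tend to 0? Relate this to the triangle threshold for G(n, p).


Number of potential triangles: C(204, 3) = 1394204.
Each occurs with probability p³ ≈ (0.03431)³ ≈ 4.040207e-05.
By linearity: E[X] = C(204, 3)·p³ ≈ 1394204 · 4.040207e-05 ≈ 56.3287.
Here α = 1, so p = 7/n is exactly at the triangle threshold p ~ 1/n. Asymptotically E[X] → c³/6 = 7³/6 = 343/6 ≈ 57.1667, a bounded constant. In this regime the triangle count is asymptotically Poisson(c³/6).

E[X] ≈ 56.3287; in regime p = Θ(1/n^{1}) E[X] stays bounded (at the triangle threshold p ~ 1/n).


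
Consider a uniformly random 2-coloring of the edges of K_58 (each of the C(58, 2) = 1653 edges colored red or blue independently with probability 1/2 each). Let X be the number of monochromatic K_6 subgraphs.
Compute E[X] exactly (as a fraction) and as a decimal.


Let X = Σ_S X_S over the C(58, 6) = 40475358 subsets S of size 6, where X_S = 1 if the K_6 on S is monochromatic.
For a fixed S, the K_6 on S has C(6, 2) = 15 edges. P[all 15 edges red] = (1/2)^15, and likewise for blue, so P[monochromatic] = 2·(1/2)^15 = 2^{1 − 15} = 1/16384.
Summing: E[X] = C(58, 6) · 2^{1 − 15} = 40475358 · 1/16384 = 20237679/8192.
Numerically: E[X] ≈ 2470.420.

E[X] = C(58,6)·2^(1−C(6,2)) = 20237679/8192 ≈ 2470.420.


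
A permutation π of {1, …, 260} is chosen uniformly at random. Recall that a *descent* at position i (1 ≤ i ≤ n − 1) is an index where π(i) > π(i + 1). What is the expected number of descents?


Write X = Σ X_I over i = 1, …, 259, with X_I the indicator of one descent.
There are 259 indicators.
For each fixed i, the pair (π(i), π(i+1)) is a uniformly random ordered pair of distinct values from {1, …, 260}; by symmetry P[π(i) > π(i+1)] = 1/2.
By linearity: E[X] = 259 · (1/2) = (260 − 1) · (1/2) = 259/2 ≈ 129.50000.

E[X] = 259/2 = 129.50000.


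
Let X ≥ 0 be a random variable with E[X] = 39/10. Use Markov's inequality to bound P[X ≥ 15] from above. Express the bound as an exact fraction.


μ = E[X] = 39/10, a = 15.
Markov: P[X ≥ 15] ≤ μ/a = (39/10)/15 = 13/50.
Numerically: ≈ 0.260000.
(Since a = 15 > μ = 3.900000, the bound 13/50 is < 1 and informative.)

P[X ≥ 15] ≤ 13/50 ≈ 0.260000.


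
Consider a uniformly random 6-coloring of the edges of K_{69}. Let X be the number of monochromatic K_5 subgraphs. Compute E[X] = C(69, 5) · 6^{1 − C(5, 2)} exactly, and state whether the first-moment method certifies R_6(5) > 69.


E[X] = C(69, 5) · 6^{1 − 10} = 11238513 · 6^{−9} = 11238513/10077696.
As a reduced fraction: E[X] = 3746171/3359232 ≈ 1.115.
Is E[X] < 1? NO.
Since E[X] ≥ 1, the first-moment bound is inconclusive at n = 69; it does NOT by itself certify R_6(5) > 69.

E[X] = 3746171/3359232 ≈ 1.115; E[X] ≥ 1; first-moment method inconclusive here.


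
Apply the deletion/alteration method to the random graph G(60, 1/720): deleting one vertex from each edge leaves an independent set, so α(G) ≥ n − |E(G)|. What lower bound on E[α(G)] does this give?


E[|E(G)|] = C(60, 2)·p = 1770 · (1/720) = 59/24.
E[α(G)] ≥ n − E[|E(G)|] = 60 − 59/24 = 1381/24.
Numerically: ≈ 57.54167.
(This is only a lower bound; the true E[α(G)] may be larger.)

E[α(G)] ≥ 1381/24 ≈ 57.54167.


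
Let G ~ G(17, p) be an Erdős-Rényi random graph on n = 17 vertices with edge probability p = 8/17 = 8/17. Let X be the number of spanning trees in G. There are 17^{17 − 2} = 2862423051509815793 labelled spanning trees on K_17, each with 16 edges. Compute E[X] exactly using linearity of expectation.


K_17 has 17^{17 − 2} = 2862423051509815793 labelled spanning trees.
For each such spanning tree H, let X_H = 1 if all 16 edges of H are present in G. Then P[X_H = 1] = p^{16} = (8/17)^{16} = 281474976710656/48661191875666868481.
By linearity: E[X] = Σ_H E[X_H] = 2862423051509815793 · p^{16} = 2862423051509815793 · 281474976710656/48661191875666868481 = 281474976710656/17.
Numerically: E[X] ≈ 1.656e+13.

E[X] = 2862423051509815793 · (8/17)^{16} = 281474976710656/17 ≈ 1.656e+13.


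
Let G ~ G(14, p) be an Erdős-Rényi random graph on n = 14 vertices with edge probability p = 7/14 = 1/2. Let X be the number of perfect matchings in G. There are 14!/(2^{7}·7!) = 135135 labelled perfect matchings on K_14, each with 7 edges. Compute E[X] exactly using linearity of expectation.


K_14 has 14!/(2^{7}·7!) = 135135 labelled perfect matchings.
For each such perfect matching H, let X_H = 1 if all 7 edges of H are present in G. Then P[X_H = 1] = p^{7} = (1/2)^{7} = 1/128.
By linearity of expectation: E[X] = Σ_H E[X_H] = 135135 · p^{7} = 135135 · 1/128 = 135135/128.
Numerically: E[X] ≈ 1055.74.

E[X] = 135135 · (1/2)^{7} = 135135/128 ≈ 1055.74.


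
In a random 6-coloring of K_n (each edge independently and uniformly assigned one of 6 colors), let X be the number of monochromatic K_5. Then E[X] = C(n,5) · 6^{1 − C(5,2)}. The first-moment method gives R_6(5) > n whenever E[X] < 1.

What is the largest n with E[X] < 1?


We need C(n, 5) · 6^{1 − 10} < 1, i.e. C(n, 5) < 6^{10 − 1} = 10077696.
Check values of n near the boundary:
  n = 66: C(66, 5) = 8936928; 8936928 < 10077696? YES
  n = 67: C(67, 5) = 9657648; 9657648 < 10077696? YES
  n = 68: C(68, 5) = 10424128; 10424128 < 10077696? NO
The largest n with C(n, 5) < 10077696 is n = 67 (where E[X] = 67067/69984 ≈ 0.958319). Hence R_6(5) > 67, i.e. R_6(5) ≥ 68.

Largest n = 67; hence R_6(5) > 67.


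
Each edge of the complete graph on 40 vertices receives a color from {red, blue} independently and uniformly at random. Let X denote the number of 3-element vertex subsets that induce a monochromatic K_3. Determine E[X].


Let X = Σ_S X_S over the C(40, 3) = 9880 subsets S of size 3, where X_S = 1 if the K_3 on S is monochromatic.
For a fixed S, the K_3 on S has C(3, 2) = 3 edges. P[all 3 edges red] = (1/2)^3, and likewise for blue, so P[monochromatic] = 2·(1/2)^3 = 2^{1 − 3} = 1/4.
By linearity of expectation: E[X] = C(40, 3) · 2^{1 − 3} = 9880 · 1/4 = 2470.
Numerically: E[X] ≈ 2470.000.

E[X] = C(40,3)·2^(1−C(3,2)) = 2470 ≈ 2470.000.


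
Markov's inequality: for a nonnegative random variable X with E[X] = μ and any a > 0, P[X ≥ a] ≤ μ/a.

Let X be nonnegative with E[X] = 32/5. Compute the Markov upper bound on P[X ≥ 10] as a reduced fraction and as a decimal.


μ = E[X] = 32/5, a = 10.
Markov: P[X ≥ 10] ≤ μ/a = (32/5)/10 = 16/25.
Numerically: ≈ 0.6400.
(Since a = 10 > μ = 6.4000, the bound 16/25 is < 1 and informative.)

P[X ≥ 10] ≤ 16/25 ≈ 0.6400.


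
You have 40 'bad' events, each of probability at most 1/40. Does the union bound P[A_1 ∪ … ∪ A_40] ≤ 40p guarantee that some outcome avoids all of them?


Union bound: P[∪_{i=1}^{40} A_i] ≤ Σ_i P[A_i] ≤ 40·p = 40·(1/40) = 1.
Numerically: 1 ≈ 1.000000.
Is 1 < 1? NO.
Since the bound 1 is ≥ 1, the union bound is uninformative here; it does NOT by itself certify existence.

40·p = 1 ≈ 1.000000; existence NOT certified by the union bound.


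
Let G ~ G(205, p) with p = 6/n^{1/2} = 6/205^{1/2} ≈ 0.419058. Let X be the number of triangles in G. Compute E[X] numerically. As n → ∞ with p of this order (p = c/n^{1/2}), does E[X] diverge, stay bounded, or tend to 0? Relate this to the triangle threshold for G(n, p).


Number of potential triangles: C(205, 3) = 1414910.
Each occurs with probability p³ ≈ (0.419058)³ ≈ 7.35907043e-02.
By linearity: E[X] = C(205, 3)·p³ ≈ 1414910 · 7.35907043e-02 ≈ 104124.223470.
Since α = 1/2 < 1, p = c/n^{1/2} ≫ 1/n is above the triangle threshold p ~ 1/n. Asymptotically E[X] ~ (c³/6)·n^{3(1−α)} = (6³/6)·n^{1.5} → ∞; triangles are abundant w.h.p.

E[X] ≈ 104124.223470; in regime p = Θ(1/n^{1/2}) E[X] diverges (above the triangle threshold p ~ 1/n).


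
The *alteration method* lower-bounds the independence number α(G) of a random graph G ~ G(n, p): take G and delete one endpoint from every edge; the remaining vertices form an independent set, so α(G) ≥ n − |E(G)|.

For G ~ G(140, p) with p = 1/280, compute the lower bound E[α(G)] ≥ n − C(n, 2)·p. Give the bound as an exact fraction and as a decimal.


E[|E(G)|] = C(140, 2)·p = 9730 · (1/280) = 139/4.
E[α(G)] ≥ n − E[|E(G)|] = 140 − 139/4 = 421/4.
Numerically: ≈ 105.25000.
(This is only a lower bound; the true E[α(G)] may be larger.)

E[α(G)] ≥ 421/4 ≈ 105.25000.


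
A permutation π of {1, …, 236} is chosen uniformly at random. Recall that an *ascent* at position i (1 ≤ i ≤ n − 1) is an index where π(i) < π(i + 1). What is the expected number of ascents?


Write X = Σ X_I over i = 1, …, 235, with X_I the indicator of one ascent.
There are 235 indicators.
For each fixed i, the pair (π(i), π(i+1)) is a uniformly random ordered pair of distinct values from {1, …, 236}; by symmetry P[π(i) < π(i+1)] = 1/2.
By linearity: E[X] = 235 · (1/2) = (236 − 1) · (1/2) = 235/2 ≈ 117.500.

E[X] = 235/2 = 117.500.


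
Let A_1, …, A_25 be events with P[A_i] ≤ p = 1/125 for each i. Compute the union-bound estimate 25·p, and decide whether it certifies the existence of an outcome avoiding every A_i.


Union bound: P[∪_{i=1}^{25} A_i] ≤ Σ_i P[A_i] ≤ 25·p = 25·(1/125) = 1/5.
Numerically: 1/5 ≈ 0.2000.
Is 1/5 < 1? YES.
Since P[∪ A_i] ≤ 1/5 < 1, the complement has P[∩ A_i^c] ≥ 1 − 1/5 = 4/5 > 0, so some outcome avoids every A_i.

25·p = 1/5 ≈ 0.2000; existence CERTIFIED by the union bound.


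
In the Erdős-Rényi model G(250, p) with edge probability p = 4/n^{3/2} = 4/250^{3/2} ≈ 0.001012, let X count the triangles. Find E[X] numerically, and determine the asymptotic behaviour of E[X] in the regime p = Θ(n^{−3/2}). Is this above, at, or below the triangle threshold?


Number of potential triangles: C(250, 3) = 2573000.
Each occurs with probability p³ ≈ (0.001012)³ ≈ 1.036215e-09.
By linearity: E[X] = C(250, 3)·p³ ≈ 2573000 · 1.036215e-09 ≈ 0.0027.
Since α = 3/2 > 1, p = c/n^{3/2} = o(1/n) is below the triangle threshold p ~ 1/n. Asymptotically E[X] ~ (c³/6)·n^{3(1−α)} = (4³/6)·n^{-1.5} → 0, so by Markov's inequality G has no triangles w.h.p.

E[X] ≈ 0.0027; in regime p = Θ(1/n^{3/2}) E[X] tends to 0 (below the triangle threshold p ~ 1/n).


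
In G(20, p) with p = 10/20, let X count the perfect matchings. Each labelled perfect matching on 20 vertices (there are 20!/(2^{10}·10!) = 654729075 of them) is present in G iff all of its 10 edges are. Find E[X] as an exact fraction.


K_20 has 20!/(2^{10}·10!) = 654729075 labelled perfect matchings.
For each such perfect matching H, let X_H = 1 if all 10 edges of H are present in G. Then P[X_H = 1] = p^{10} = (1/2)^{10} = 1/1024.
By linearity of expectation: E[X] = Σ_H E[X_H] = 654729075 · p^{10} = 654729075 · 1/1024 = 654729075/1024.
Numerically: E[X] ≈ 6.3938e+05.

E[X] = 654729075 · (1/2)^{10} = 654729075/1024 ≈ 6.3938e+05.


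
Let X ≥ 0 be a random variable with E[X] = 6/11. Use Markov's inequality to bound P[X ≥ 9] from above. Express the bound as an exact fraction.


μ = E[X] = 6/11, a = 9.
Markov: P[X ≥ 9] ≤ μ/a = (6/11)/9 = 2/33.
Numerically: ≈ 0.0606.
(Since a = 9 > μ = 0.5455, the bound 2/33 is < 1 and informative.)

P[X ≥ 9] ≤ 2/33 ≈ 0.0606.


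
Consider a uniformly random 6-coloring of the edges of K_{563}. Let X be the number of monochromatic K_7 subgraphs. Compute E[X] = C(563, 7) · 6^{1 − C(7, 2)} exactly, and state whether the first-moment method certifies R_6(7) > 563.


E[X] = C(563, 7) · 6^{1 − 21} = 3426622515769596 · 6^{−20} = 3426622515769596/3656158440062976.
As a reduced fraction: E[X] = 285551876314133/304679870005248 ≈ 0.9372.
Is E[X] < 1? YES.
Since E[X] < 1, there exists a 6-coloring of K_{563} with no monochromatic K_7; hence R_6(7) > 563.

E[X] = 285551876314133/304679870005248 ≈ 0.9372; E[X] < 1, so R_6(7) > 563.


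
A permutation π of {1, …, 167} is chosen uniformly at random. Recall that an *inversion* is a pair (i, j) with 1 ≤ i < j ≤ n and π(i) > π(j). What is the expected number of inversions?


Write X = Σ X_I over the C(167, 2) = 13861 pairs i < j, with X_I the indicator of one inversion.
There are 13861 indicators.
For each fixed pair i < j, the values π(i) and π(j) are two distinct elements of {1, …, 167} in uniformly random order; by symmetry P[π(i) > π(j)] = 1/2.
By linearity: E[X] = 13861 · (1/2) = C(167, 2) · (1/2) = 13861/2 = 13861/2 ≈ 6930.5000.

E[X] = 13861/2 = 6930.5000.


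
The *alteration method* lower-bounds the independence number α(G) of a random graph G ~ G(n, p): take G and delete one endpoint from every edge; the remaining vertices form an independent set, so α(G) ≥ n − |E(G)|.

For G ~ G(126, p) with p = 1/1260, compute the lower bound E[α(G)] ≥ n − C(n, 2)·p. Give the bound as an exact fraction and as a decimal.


E[|E(G)|] = C(126, 2)·p = 7875 · (1/1260) = 25/4.
E[α(G)] ≥ n − E[|E(G)|] = 126 − 25/4 = 479/4.
Numerically: ≈ 119.750000.
(This is only a lower bound; the true E[α(G)] may be larger.)

E[α(G)] ≥ 479/4 ≈ 119.750000.


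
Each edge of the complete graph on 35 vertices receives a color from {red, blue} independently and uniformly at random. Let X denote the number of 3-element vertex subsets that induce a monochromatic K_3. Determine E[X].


Let X = Σ_S X_S over the C(35, 3) = 6545 subsets S of size 3, where X_S = 1 if the K_3 on S is monochromatic.
For a fixed S, the K_3 on S has C(3, 2) = 3 edges. P[all 3 edges red] = (1/2)^3, and likewise for blue, so P[monochromatic] = 2·(1/2)^3 = 2^{1 − 3} = 1/4.
Summing: E[X] = C(35, 3) · 2^{1 − 3} = 6545 · 1/4 = 6545/4.
Numerically: E[X] ≈ 1636.2500.

E[X] = C(35,3)·2^(1−C(3,2)) = 6545/4 ≈ 1636.2500.


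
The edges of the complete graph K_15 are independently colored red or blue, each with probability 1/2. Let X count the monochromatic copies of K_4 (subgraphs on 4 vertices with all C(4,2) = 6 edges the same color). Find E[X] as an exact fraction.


Let X = Σ_S X_S over the C(15, 4) = 1365 subsets S of size 4, where X_S = 1 if the K_4 on S is monochromatic.
For a fixed S, the K_4 on S has C(4, 2) = 6 edges. P[all 6 edges red] = (1/2)^6, and likewise for blue, so P[monochromatic] = 2·(1/2)^6 = 2^{1 − 6} = 1/32.
By linearity of expectation: E[X] = C(15, 4) · 2^{1 − 6} = 1365 · 1/32 = 1365/32.
Numerically: E[X] ≈ 42.65625.

E[X] = C(15,4)·2^(1−C(4,2)) = 1365/32 ≈ 42.65625.


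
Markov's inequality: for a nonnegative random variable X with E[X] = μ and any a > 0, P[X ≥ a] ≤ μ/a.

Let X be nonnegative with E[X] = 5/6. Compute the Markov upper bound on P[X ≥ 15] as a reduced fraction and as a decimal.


μ = E[X] = 5/6, a = 15.
Markov: P[X ≥ 15] ≤ μ/a = (5/6)/15 = 1/18.
Numerically: ≈ 0.055556.
(Since a = 15 > μ = 0.833333, the bound 1/18 is < 1 and informative.)

P[X ≥ 15] ≤ 1/18 ≈ 0.055556.


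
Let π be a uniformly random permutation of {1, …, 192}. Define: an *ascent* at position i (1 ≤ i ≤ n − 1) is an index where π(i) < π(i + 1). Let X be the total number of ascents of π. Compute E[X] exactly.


Write X = Σ X_I over i = 1, …, 191, with X_I the indicator of one ascent.
There are 191 indicators.
For each fixed i, the pair (π(i), π(i+1)) is a uniformly random ordered pair of distinct values from {1, …, 192}; by symmetry P[π(i) < π(i+1)] = 1/2.
By linearity: E[X] = 191 · (1/2) = (192 − 1) · (1/2) = 191/2 ≈ 95.5000.

E[X] = 191/2 = 95.5000.


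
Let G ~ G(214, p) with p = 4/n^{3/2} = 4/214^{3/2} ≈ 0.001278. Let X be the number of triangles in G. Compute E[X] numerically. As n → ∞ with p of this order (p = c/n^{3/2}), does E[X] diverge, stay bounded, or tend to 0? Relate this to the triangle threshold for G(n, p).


Number of potential triangles: C(214, 3) = 1610564.
Each occurs with probability p³ ≈ (0.001278)³ ≈ 2.086018e-09.
By linearity: E[X] = C(214, 3)·p³ ≈ 1610564 · 2.086018e-09 ≈ 0.0034.
Since α = 3/2 > 1, p = c/n^{3/2} = o(1/n) is below the triangle threshold p ~ 1/n. Asymptotically E[X] ~ (c³/6)·n^{3(1−α)} = (4³/6)·n^{-1.5} → 0, so by Markov's inequality G has no triangles w.h.p.

E[X] ≈ 0.0034; in regime p = Θ(1/n^{3/2}) E[X] tends to 0 (below the triangle threshold p ~ 1/n).


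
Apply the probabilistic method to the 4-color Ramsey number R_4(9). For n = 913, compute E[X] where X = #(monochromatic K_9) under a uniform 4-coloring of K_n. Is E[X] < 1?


E[X] = C(913, 9) · 4^{1 − 36} = 1167605542753639808390 · 4^{−35} = 1167605542753639808390/1180591620717411303424.
As a reduced fraction: E[X] = 583802771376819904195/590295810358705651712 ≈ 0.989.
Is E[X] < 1? YES.
Since E[X] < 1, there exists a 4-coloring of K_{913} with no monochromatic K_9; hence R_4(9) > 913.

E[X] = 583802771376819904195/590295810358705651712 ≈ 0.989; E[X] < 1, so R_4(9) > 913.


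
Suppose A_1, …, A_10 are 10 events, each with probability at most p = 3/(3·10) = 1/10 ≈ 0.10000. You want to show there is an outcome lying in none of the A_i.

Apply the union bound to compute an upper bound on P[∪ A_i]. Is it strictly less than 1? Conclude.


Union bound: P[∪_{i=1}^{10} A_i] ≤ Σ_i P[A_i] ≤ 10·p = 10·(1/10) = 1.
Numerically: 1 ≈ 1.00000.
Is 1 < 1? NO.
Since the bound 1 is ≥ 1, the union bound is uninformative here; it does NOT by itself certify existence.

10·p = 1 ≈ 1.00000; existence NOT certified by the union bound.


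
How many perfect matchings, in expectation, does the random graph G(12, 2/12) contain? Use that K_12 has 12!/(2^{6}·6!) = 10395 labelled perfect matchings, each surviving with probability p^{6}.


K_12 has 12!/(2^{6}·6!) = 10395 labelled perfect matchings.
For each such perfect matching H, let X_H = 1 if all 6 edges of H are present in G. Then P[X_H = 1] = p^{6} = (1/6)^{6} = 1/46656.
By linearity: E[X] = Σ_H E[X_H] = 10395 · p^{6} = 10395 · 1/46656 = 385/1728.
Numerically: E[X] ≈ 0.2228.

E[X] = 10395 · (1/6)^{6} = 385/1728 ≈ 0.2228.


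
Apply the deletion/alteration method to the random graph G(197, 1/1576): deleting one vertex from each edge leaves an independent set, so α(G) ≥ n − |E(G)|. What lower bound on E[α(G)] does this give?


E[|E(G)|] = C(197, 2)·p = 19306 · (1/1576) = 49/4.
E[α(G)] ≥ n − E[|E(G)|] = 197 − 49/4 = 739/4.
Numerically: ≈ 184.750.
(This is only a lower bound; the true E[α(G)] may be larger.)

E[α(G)] ≥ 739/4 ≈ 184.750.


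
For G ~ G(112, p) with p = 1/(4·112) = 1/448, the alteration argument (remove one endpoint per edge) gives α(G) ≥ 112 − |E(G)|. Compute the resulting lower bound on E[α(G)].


E[|E(G)|] = C(112, 2)·p = 6216 · (1/448) = 111/8.
E[α(G)] ≥ n − E[|E(G)|] = 112 − 111/8 = 785/8.
Numerically: ≈ 98.125000.
(This is only a lower bound; the true E[α(G)] may be larger.)

E[α(G)] ≥ 785/8 ≈ 98.125000.


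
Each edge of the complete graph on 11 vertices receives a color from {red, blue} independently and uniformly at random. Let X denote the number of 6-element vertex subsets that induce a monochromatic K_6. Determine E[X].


Let X = Σ_S X_S over the C(11, 6) = 462 subsets S of size 6, where X_S = 1 if the K_6 on S is monochromatic.
For a fixed S, the K_6 on S has C(6, 2) = 15 edges. P[all 15 edges red] = (1/2)^15, and likewise for blue, so P[monochromatic] = 2·(1/2)^15 = 2^{1 − 15} = 1/16384.
By linearity: E[X] = C(11, 6) · 2^{1 − 15} = 462 · 1/16384 = 231/8192.
Numerically: E[X] ≈ 0.0282.

E[X] = C(11,6)·2^(1−C(6,2)) = 231/8192 ≈ 0.0282.


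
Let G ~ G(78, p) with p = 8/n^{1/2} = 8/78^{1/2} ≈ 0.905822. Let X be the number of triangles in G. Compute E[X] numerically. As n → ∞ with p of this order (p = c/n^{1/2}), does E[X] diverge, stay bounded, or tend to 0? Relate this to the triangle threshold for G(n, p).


Number of potential triangles: C(78, 3) = 76076.
Each occurs with probability p³ ≈ (0.905822)³ ≈ 7.43238258e-01.
By linearity: E[X] = C(78, 3)·p³ ≈ 76076 · 7.43238258e-01 ≈ 56542.593739.
Since α = 1/2 < 1, p = c/n^{1/2} ≫ 1/n is above the triangle threshold p ~ 1/n. Asymptotically E[X] ~ (c³/6)·n^{3(1−α)} = (8³/6)·n^{1.5} → ∞; triangles are abundant w.h.p.

E[X] ≈ 56542.593739; in regime p = Θ(1/n^{1/2}) E[X] diverges (above the triangle threshold p ~ 1/n).


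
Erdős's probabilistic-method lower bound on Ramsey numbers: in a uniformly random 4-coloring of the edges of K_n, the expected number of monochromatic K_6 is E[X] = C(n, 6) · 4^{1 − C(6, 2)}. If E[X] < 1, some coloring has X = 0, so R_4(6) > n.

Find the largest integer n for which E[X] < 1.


We need C(n, 6) · 4^{1 − 15} < 1, i.e. C(n, 6) < 4^{15 − 1} = 268435456.
Check values of n near the boundary:
  n = 73: C(73, 6) = 170230452; 170230452 < 268435456? YES
  n = 74: C(74, 6) = 185250786; 185250786 < 268435456? YES
  n = 75: C(75, 6) = 201359550; 201359550 < 268435456? YES
  n = 76: C(76, 6) = 218618940; 218618940 < 268435456? YES
  n = 77: C(77, 6) = 237093780; 237093780 < 268435456? YES
  n = 78: C(78, 6) = 256851595; 256851595 < 268435456? YES
  n = 79: C(79, 6) = 277962685; 277962685 < 268435456? NO
  n = 80: C(80, 6) = 300500200; 300500200 < 268435456? NO
The largest n with C(n, 6) < 268435456 is n = 78 (where E[X] = 256851595/268435456 ≈ 0.9568). Hence R_4(6) > 78, i.e. R_4(6) ≥ 79.

Largest n = 78; hence R_4(6) > 78.


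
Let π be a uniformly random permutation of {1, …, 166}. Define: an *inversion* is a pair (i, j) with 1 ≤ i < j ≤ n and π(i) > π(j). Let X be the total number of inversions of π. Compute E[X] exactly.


Write X = Σ X_I over the C(166, 2) = 13695 pairs i < j, with X_I the indicator of one inversion.
There are 13695 indicators.
For each fixed pair i < j, the values π(i) and π(j) are two distinct elements of {1, …, 166} in uniformly random order; by symmetry P[π(i) > π(j)] = 1/2.
By linearity: E[X] = 13695 · (1/2) = C(166, 2) · (1/2) = 13695/2 = 13695/2 ≈ 6847.500000.

E[X] = 13695/2 = 6847.500000.


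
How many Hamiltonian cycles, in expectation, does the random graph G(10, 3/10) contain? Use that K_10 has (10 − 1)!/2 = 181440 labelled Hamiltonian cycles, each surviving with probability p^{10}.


K_10 has (10 − 1)!/2 = 181440 labelled Hamiltonian cycles.
For each such Hamiltonian cycle H, let X_H = 1 if all 10 edges of H are present in G. Then P[X_H = 1] = p^{10} = (3/10)^{10} = 59049/10000000000.
By linearity: E[X] = Σ_H E[X_H] = 181440 · p^{10} = 181440 · 59049/10000000000 = 33480783/31250000.
Numerically: E[X] ≈ 1.07.

E[X] = 181440 · (3/10)^{10} = 33480783/31250000 ≈ 1.07.


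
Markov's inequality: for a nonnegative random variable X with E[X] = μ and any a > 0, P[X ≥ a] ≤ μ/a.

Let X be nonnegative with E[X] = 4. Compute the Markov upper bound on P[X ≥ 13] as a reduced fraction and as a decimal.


μ = E[X] = 4, a = 13.
Markov: P[X ≥ 13] ≤ μ/a = (4)/13 = 4/13.
Numerically: ≈ 0.307692.
(Since a = 13 > μ = 4.000000, the bound 4/13 is < 1 and informative.)

P[X ≥ 13] ≤ 4/13 ≈ 0.307692.


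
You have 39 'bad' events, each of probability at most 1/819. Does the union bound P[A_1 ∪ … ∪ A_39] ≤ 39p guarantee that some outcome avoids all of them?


Union bound: P[∪_{i=1}^{39} A_i] ≤ Σ_i P[A_i] ≤ 39·p = 39·(1/819) = 1/21.
Numerically: 1/21 ≈ 0.048.
Is 1/21 < 1? YES.
Since P[∪ A_i] ≤ 1/21 < 1, the complement has P[∩ A_i^c] ≥ 1 − 1/21 = 20/21 > 0, so some outcome avoids every A_i.

39·p = 1/21 ≈ 0.048; existence CERTIFIED by the union bound.


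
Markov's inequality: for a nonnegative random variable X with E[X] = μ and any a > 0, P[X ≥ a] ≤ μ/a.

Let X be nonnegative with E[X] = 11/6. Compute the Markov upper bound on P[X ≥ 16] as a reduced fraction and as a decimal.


μ = E[X] = 11/6, a = 16.
Markov: P[X ≥ 16] ≤ μ/a = (11/6)/16 = 11/96.
Numerically: ≈ 0.115.
(Since a = 16 > μ = 1.833, the bound 11/96 is < 1 and informative.)

P[X ≥ 16] ≤ 11/96 ≈ 0.115.


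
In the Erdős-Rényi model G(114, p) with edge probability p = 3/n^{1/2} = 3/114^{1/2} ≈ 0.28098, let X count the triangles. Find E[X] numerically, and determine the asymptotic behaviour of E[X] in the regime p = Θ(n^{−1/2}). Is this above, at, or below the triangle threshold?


Number of potential triangles: C(114, 3) = 240464.
Each occurs with probability p³ ≈ (0.28098)³ ≈ 2.2182296e-02.
By linearity: E[X] = C(114, 3)·p³ ≈ 240464 · 2.2182296e-02 ≈ 5334.04351.
Since α = 1/2 < 1, p = c/n^{1/2} ≫ 1/n is above the triangle threshold p ~ 1/n. Asymptotically E[X] ~ (c³/6)·n^{3(1−α)} = (3³/6)·n^{1.5} → ∞; triangles are abundant w.h.p.

E[X] ≈ 5334.04351; in regime p = Θ(1/n^{1/2}) E[X] diverges (above the triangle threshold p ~ 1/n).


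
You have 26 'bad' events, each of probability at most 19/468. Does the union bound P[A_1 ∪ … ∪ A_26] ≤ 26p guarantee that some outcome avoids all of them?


Union bound: P[∪_{i=1}^{26} A_i] ≤ Σ_i P[A_i] ≤ 26·p = 26·(19/468) = 19/18.
Numerically: 19/18 ≈ 1.0555556.
Is 19/18 < 1? NO.
Since the bound 19/18 is ≥ 1, the union bound is uninformative here; it does NOT by itself certify existence.

26·p = 19/18 ≈ 1.0555556; existence NOT certified by the union bound.


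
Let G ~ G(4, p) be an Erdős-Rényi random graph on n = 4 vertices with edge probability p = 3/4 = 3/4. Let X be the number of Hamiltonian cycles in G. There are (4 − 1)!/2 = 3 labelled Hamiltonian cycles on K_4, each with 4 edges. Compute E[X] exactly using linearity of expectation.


K_4 has (4 − 1)!/2 = 3 labelled Hamiltonian cycles.
For each such Hamiltonian cycle H, let X_H = 1 if all 4 edges of H are present in G. Then P[X_H = 1] = p^{4} = (3/4)^{4} = 81/256.
By linearity of expectation: E[X] = Σ_H E[X_H] = 3 · p^{4} = 3 · 81/256 = 243/256.
Numerically: E[X] ≈ 0.9492.

E[X] = 3 · (3/4)^{4} = 243/256 ≈ 0.9492.


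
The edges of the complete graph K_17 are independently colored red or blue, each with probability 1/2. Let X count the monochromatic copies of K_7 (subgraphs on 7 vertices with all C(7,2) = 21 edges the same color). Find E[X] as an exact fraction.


Let X = Σ_S X_S over the C(17, 7) = 19448 subsets S of size 7, where X_S = 1 if the K_7 on S is monochromatic.
For a fixed S, the K_7 on S has C(7, 2) = 21 edges. P[all 21 edges red] = (1/2)^21, and likewise for blue, so P[monochromatic] = 2·(1/2)^21 = 2^{1 − 21} = 1/1048576.
By linearity of expectation: E[X] = C(17, 7) · 2^{1 − 21} = 19448 · 1/1048576 = 2431/131072.
Numerically: E[X] ≈ 0.0185.

E[X] = C(17,7)·2^(1−C(7,2)) = 2431/131072 ≈ 0.0185.
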